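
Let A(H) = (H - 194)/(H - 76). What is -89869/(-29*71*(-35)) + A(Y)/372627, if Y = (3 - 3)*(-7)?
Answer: -1272522412489/1020427860690 ≈ -1.2470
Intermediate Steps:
Y = 0 (Y = 0*(-7) = 0)
A(H) = (-194 + H)/(-76 + H)
-89869/(-29*71*(-35)) + A(Y)/372627 = -89869/(-29*71*(-35)) + ((-194 + 0)/(-76 + 0))/372627 = -89869/((-2059*(-35))) + (-194/(-76))*(1/372627) = -89869/72065 - 1/76*(-194)*(1/372627) = -89869*1/72065 + (97/38)*(1/372627) = -89869/72065 + 97/14159826 = -1272522412489/1020427860690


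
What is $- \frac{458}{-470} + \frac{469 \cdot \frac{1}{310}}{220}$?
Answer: $\frac{3145603}{3205400} \approx 0.98135$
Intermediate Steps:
$- \frac{458}{-470} + \frac{469 \cdot \frac{1}{310}}{220} = \left(-458\right) \left(- \frac{1}{470}\right) + 469 \cdot \frac{1}{310} \cdot \frac{1}{220} = \frac{229}{235} + \frac{469}{310} \cdot \frac{1}{220} = \frac{229}{235} + \frac{469}{68200} = \frac{3145603}{3205400}$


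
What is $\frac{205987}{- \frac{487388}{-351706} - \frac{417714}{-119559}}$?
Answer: $\frac{131237493813553}{3108850636} \approx 42214.0$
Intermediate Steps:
$\frac{205987}{- \frac{487388}{-351706} - \frac{417714}{-119559}} = \frac{205987}{\left(-487388\right) \left(- \frac{1}{351706}\right) - - \frac{12658}{3623}} = \frac{205987}{\frac{243694}{175853} + \frac{12658}{3623}} = \frac{205987}{\frac{3108850636}{637115419}} = 205987 \cdot \frac{637115419}{3108850636} = \frac{131237493813553}{3108850636}$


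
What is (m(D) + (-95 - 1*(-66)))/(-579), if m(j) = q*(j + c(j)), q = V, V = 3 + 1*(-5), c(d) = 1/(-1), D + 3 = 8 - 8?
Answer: 7/193 ≈ 0.036269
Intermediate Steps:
D = -3 (D = -3 + (8 - 8) = -3 + 0 = -3)
c(d) = -1
V = -2 (V = 3 - 5 = -2)
q = -2
m(j) = 2 - 2*j (m(j) = -2*(j - 1) = -2*(-1 + j) = 2 - 2*j)
(m(D) + (-95 - 1*(-66)))/(-579) = ((2 - 2*(-3)) + (-95 - 1*(-66)))/(-579) = ((2 + 6) + (-95 + 66))*(-1/579) = (8 - 29)*(-1/579) = -21*(-1/579) = 7/193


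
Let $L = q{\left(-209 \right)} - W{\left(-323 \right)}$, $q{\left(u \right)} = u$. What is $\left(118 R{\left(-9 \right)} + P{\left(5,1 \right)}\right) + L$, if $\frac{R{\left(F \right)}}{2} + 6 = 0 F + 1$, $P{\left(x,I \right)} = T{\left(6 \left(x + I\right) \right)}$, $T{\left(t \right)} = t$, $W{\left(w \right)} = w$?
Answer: $-1030$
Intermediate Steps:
$P{\left(x,I \right)} = 6 I + 6 x$ ($P{\left(x,I \right)} = 6 \left(x + I\right) = 6 \left(I + x\right) = 6 I + 6 x$)
$R{\left(F \right)} = -10$ ($R{\left(F \right)} = -12 + 2 \left(0 F + 1\right) = -12 + 2 \left(0 + 1\right) = -12 + 2 \cdot 1 = -12 + 2 = -10$)
$L = 114$ ($L = -209 - -323 = -209 + 323 = 114$)
$\left(118 R{\left(-9 \right)} + P{\left(5,1 \right)}\right) + L = \left(118 \left(-10\right) + \left(6 \cdot 1 + 6 \cdot 5\right)\right) + 114 = \left(-1180 + \left(6 + 30\right)\right) + 114 = \left(-1180 + 36\right) + 114 = -1144 + 114 = -1030$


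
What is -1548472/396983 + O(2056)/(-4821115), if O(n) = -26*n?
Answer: -572626189464/147223130465 ≈ -3.8895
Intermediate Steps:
-1548472/396983 + O(2056)/(-4821115) = -1548472/396983 - 26*2056/(-4821115) = -1548472*1/396983 - 53456*(-1/4821115) = -1548472/396983 + 4112/370855 = -572626189464/147223130465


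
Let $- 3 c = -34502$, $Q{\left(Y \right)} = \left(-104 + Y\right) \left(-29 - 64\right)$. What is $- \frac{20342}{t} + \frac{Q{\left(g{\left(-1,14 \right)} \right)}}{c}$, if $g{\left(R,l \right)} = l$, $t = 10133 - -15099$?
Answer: $- \frac{17066041}{217638616} \approx -0.078415$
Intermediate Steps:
$t = 25232$ ($t = 10133 + 15099 = 25232$)
$Q{\left(Y \right)} = 9672 - 93 Y$ ($Q{\left(Y \right)} = \left(-104 + Y\right) \left(-93\right) = 9672 - 93 Y$)
$c = \frac{34502}{3}$ ($c = \left(- \frac{1}{3}\right) \left(-34502\right) = \frac{34502}{3} \approx 11501.0$)
$- \frac{20342}{t} + \frac{Q{\left(g{\left(-1,14 \right)} \right)}}{c} = - \frac{20342}{25232} + \frac{9672 - 1302}{\frac{34502}{3}} = \left(-20342\right) \frac{1}{25232} + \left(9672 - 1302\right) \frac{3}{34502} = - \frac{10171}{12616} + 8370 \cdot \frac{3}{34502} = - \frac{10171}{12616} + \frac{12555}{17251} = - \frac{17066041}{217638616}$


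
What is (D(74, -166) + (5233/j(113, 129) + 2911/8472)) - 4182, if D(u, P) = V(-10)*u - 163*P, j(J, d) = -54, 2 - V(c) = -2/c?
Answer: 8735213423/381240 ≈ 22913.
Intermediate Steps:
V(c) = 2 + 2/c (V(c) = 2 - (-2)/c = 2 + 2/c)
D(u, P) = -163*P + 9*u/5 (D(u, P) = (2 + 2/(-10))*u - 163*P = (2 + 2*(-⅒))*u - 163*P = (2 - ⅕)*u - 163*P = 9*u/5 - 163*P = -163*P + 9*u/5)
(D(74, -166) + (5233/j(113, 129) + 2911/8472)) - 4182 = ((-163*(-166) + (9/5)*74) + (5233/(-54) + 2911/8472)) - 4182 = ((27058 + 666/5) + (5233*(-1/54) + 2911*(1/8472))) - 4182 = (135956/5 + (-5233/54 + 2911/8472)) - 4182 = (135956/5 - 7362797/76248) - 4182 = 10329559103/381240 - 4182 = 8735213423/381240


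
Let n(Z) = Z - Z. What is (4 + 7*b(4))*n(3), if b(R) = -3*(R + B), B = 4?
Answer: 0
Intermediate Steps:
n(Z) = 0
b(R) = -12 - 3*R (b(R) = -3*(R + 4) = -3*(4 + R) = -12 - 3*R)
(4 + 7*b(4))*n(3) = (4 + 7*(-12 - 3*4))*0 = (4 + 7*(-12 - 12))*0 = (4 + 7*(-24))*0 = (4 - 168)*0 = -164*0 = 0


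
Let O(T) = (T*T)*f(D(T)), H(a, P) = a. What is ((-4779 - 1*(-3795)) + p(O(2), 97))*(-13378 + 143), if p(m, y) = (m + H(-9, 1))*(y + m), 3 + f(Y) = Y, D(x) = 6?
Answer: 8695395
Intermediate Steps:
f(Y) = -3 + Y
O(T) = 3*T² (O(T) = (T*T)*(-3 + 6) = T²*3 = 3*T²)
p(m, y) = (-9 + m)*(m + y) (p(m, y) = (m - 9)*(y + m) = (-9 + m)*(m + y))
((-4779 - 1*(-3795)) + p(O(2), 97))*(-13378 + 143) = ((-4779 - 1*(-3795)) + ((3*2²)² - 27*2² - 9*97 + (3*2²)*97))*(-13378 + 143) = ((-4779 + 3795) + ((3*4)² - 27*4 - 873 + (3*4)*97))*(-13235) = (-984 + (12² - 9*12 - 873 + 12*97))*(-13235) = (-984 + (144 - 108 - 873 + 1164))*(-13235) = (-984 + 327)*(-13235) = -657*(-13235) = 8695395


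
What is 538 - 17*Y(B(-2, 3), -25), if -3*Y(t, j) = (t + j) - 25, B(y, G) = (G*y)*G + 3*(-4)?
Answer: 254/3 ≈ 84.667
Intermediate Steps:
B(y, G) = -12 + y*G² (B(y, G) = y*G² - 12 = -12 + y*G²)
Y(t, j) = 25/3 - j/3 - t/3 (Y(t, j) = -((t + j) - 25)/3 = -((j + t) - 25)/3 = -(-25 + j + t)/3 = 25/3 - j/3 - t/3)
538 - 17*Y(B(-2, 3), -25) = 538 - 17*(25/3 - ⅓*(-25) - (-12 - 2*3²)/3) = 538 - 17*(25/3 + 25/3 - (-12 - 2*9)/3) = 538 - 17*(25/3 + 25/3 - (-12 - 18)/3) = 538 - 17*(25/3 + 25/3 - ⅓*(-30)) = 538 - 17*(25/3 + 25/3 + 10) = 538 - 17*80/3 = 538 - 1360/3 = 254/3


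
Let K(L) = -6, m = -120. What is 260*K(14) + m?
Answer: -1680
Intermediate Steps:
260*K(14) + m = 260*(-6) - 120 = -1560 - 120 = -1680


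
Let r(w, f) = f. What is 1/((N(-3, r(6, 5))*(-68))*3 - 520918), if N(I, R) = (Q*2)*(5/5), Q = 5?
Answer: -1/522958 ≈ -1.9122e-6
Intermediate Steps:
N(I, R) = 10 (N(I, R) = (5*2)*(5/5) = 10*(5*(⅕)) = 10*1 = 10)
1/((N(-3, r(6, 5))*(-68))*3 - 520918) = 1/((10*(-68))*3 - 520918) = 1/(-680*3 - 520918) = 1/(-2040 - 520918) = 1/(-522958) = -1/522958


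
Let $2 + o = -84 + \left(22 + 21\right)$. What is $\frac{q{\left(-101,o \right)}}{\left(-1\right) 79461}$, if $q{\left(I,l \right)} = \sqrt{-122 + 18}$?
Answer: $- \frac{2 i \sqrt{26}}{79461} \approx - 0.00012834 i$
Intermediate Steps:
$o = -43$ ($o = -2 + \left(-84 + \left(22 + 21\right)\right) = -2 + \left(-84 + 43\right) = -2 - 41 = -43$)
$q{\left(I,l \right)} = 2 i \sqrt{26}$ ($q{\left(I,l \right)} = \sqrt{-104} = 2 i \sqrt{26}$)
$\frac{q{\left(-101,o \right)}}{\left(-1\right) 79461} = \frac{2 i \sqrt{26}}{\left(-1\right) 79461} = \frac{2 i \sqrt{26}}{-79461} = 2 i \sqrt{26} \left(- \frac{1}{79461}\right) = - \frac{2 i \sqrt{26}}{79461}$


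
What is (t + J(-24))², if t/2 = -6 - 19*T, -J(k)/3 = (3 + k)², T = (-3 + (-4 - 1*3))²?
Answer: 26368225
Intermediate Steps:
T = 100 (T = (-3 + (-4 - 3))² = (-3 - 7)² = (-10)² = 100)
J(k) = -3*(3 + k)²
t = -3812 (t = 2*(-6 - 19*100) = 2*(-6 - 1900) = 2*(-1906) = -3812)
(t + J(-24))² = (-3812 - 3*(3 - 24)²)² = (-3812 - 3*(-21)²)² = (-3812 - 3*441)² = (-3812 - 1323)² = (-5135)² = 26368225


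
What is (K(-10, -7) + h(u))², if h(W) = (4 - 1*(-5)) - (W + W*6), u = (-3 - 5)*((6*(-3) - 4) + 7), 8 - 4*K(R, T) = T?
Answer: 10949481/16 ≈ 6.8434e+5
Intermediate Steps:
K(R, T) = 2 - T/4
u = 120 (u = -8*((-18 - 4) + 7) = -8*(-22 + 7) = -8*(-15) = 120)
h(W) = 9 - 7*W (h(W) = (4 + 5) - (W + 6*W) = 9 - 7*W)
(K(-10, -7) + h(u))² = ((2 - ¼*(-7)) + (9 - 7*120))² = ((2 + 7/4) + (9 - 840))² = (15/4 - 831)² = (-3309/4)² = 10949481/16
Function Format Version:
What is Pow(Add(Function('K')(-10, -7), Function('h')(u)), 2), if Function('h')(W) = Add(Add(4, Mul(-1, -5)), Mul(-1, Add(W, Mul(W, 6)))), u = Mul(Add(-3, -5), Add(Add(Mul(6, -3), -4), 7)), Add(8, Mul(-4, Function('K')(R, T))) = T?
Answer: Rational(10949481, 16) ≈ 6.8434e+5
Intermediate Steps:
Function('K')(R, T) = Add(2, Mul(Rational(-1, 4), T))
u = 120 (u = Mul(-8, Add(Add(-18, -4), 7)) = Mul(-8, Add(-22, 7)) = Mul(-8, -15) = 120)
Function('h')(W) = Add(9, Mul(-7, W)) (Function('h')(W) = Add(Add(4, 5), Mul(-1, Add(W, Mul(6, W)))) = Add(9, Mul(-1, Mul(7, W))) = Add(9, Mul(-7, W)))
Pow(Add(Function('K')(-10, -7), Function('h')(u)), 2) = Pow(Add(Add(2, Mul(Rational(-1, 4), -7)), Add(9, Mul(-7, 120))), 2) = Pow(Add(Add(2, Rational(7, 4)), Add(9, -840)), 2) = Pow(Add(Rational(15, 4), -831), 2) = Pow(Rational(-3309, 4), 2) = Rational(10949481, 16)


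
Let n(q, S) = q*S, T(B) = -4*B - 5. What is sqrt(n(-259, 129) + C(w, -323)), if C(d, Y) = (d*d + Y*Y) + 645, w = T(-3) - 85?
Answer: sqrt(77647) ≈ 278.65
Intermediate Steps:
T(B) = -5 - 4*B
w = -78 (w = (-5 - 4*(-3)) - 85 = (-5 + 12) - 85 = 7 - 85 = -78)
n(q, S) = S*q
C(d, Y) = 645 + Y**2 + d**2 (C(d, Y) = (d**2 + Y**2) + 645 = (Y**2 + d**2) + 645 = 645 + Y**2 + d**2)
sqrt(n(-259, 129) + C(w, -323)) = sqrt(129*(-259) + (645 + (-323)**2 + (-78)**2)) = sqrt(-33411 + (645 + 104329 + 6084)) = sqrt(-33411 + 111058) = sqrt(77647)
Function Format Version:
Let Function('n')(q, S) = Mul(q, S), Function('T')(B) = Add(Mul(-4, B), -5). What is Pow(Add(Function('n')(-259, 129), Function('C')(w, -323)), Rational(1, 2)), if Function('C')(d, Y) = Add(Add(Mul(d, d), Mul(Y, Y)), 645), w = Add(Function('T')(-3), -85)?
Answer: Pow(77647, Rational(1, 2)) ≈ 278.65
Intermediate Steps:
Function('T')(B) = Add(-5, Mul(-4, B))
w = -78 (w = Add(Add(-5, Mul(-4, -3)), -85) = Add(Add(-5, 12), -85) = Add(7, -85) = -78)
Function('n')(q, S) = Mul(S, q)
Function('C')(d, Y) = Add(645, Pow(Y, 2), Pow(d, 2)) (Function('C')(d, Y) = Add(Add(Pow(d, 2), Pow(Y, 2)), 645) = Add(Add(Pow(Y, 2), Pow(d, 2)), 645) = Add(645, Pow(Y, 2), Pow(d, 2)))
Pow(Add(Function('n')(-259, 129), Function('C')(w, -323)), Rational(1, 2)) = Pow(Add(Mul(129, -259), Add(645, Pow(-323, 2), Pow(-78, 2))), Rational(1, 2)) = Pow(Add(-33411, Add(645, 104329, 6084)), Rational(1, 2)) = Pow(Add(-33411, 111058), Rational(1, 2)) = Pow(77647, Rational(1, 2))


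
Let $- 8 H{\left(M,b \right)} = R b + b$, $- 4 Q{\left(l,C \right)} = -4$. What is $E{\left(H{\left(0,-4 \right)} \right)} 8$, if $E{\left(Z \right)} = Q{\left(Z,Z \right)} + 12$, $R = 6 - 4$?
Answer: $104$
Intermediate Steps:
$R = 2$ ($R = 6 - 4 = 2$)
$Q{\left(l,C \right)} = 1$ ($Q{\left(l,C \right)} = \left(- \frac{1}{4}\right) \left(-4\right) = 1$)
$H{\left(M,b \right)} = - \frac{3 b}{8}$ ($H{\left(M,b \right)} = - \frac{2 b + b}{8} = - \frac{3 b}{8}$)
$E{\left(Z \right)} = 13$ ($E{\left(Z \right)} = 1 + 12 = 13$)
$E{\left(H{\left(0,-4 \right)} \right)} 8 = 13 \cdot 8 = 104$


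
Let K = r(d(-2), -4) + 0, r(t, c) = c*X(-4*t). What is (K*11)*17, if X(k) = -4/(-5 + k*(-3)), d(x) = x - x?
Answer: -2992/5 ≈ -598.40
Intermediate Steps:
d(x) = 0
X(k) = -4/(-5 - 3*k)
r(t, c) = 4*c/(5 - 12*t) (r(t, c) = c*(4/(5 + 3*(-4*t))) = c*(4/(5 - 12*t)) = 4*c/(5 - 12*t))
K = -16/5 (K = 4*(-4)/(5 - 12*0) + 0 = 4*(-4)/(5 + 0) + 0 = 4*(-4)/5 + 0 = 4*(-4)*(⅕) + 0 = -16/5 + 0 = -16/5 ≈ -3.2000)
(K*11)*17 = -16/5*11*17 = -176/5*17 = -2992/5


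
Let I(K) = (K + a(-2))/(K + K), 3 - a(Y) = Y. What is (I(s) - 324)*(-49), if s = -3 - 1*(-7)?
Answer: 126567/8 ≈ 15821.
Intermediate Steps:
s = 4 (s = -3 + 7 = 4)
a(Y) = 3 - Y
I(K) = (5 + K)/(2*K) (I(K) = (K + (3 - 1*(-2)))/(K + K) = (K + (3 + 2))/((2*K)) = (K + 5)*(1/(2*K)) = (5 + K)*(1/(2*K)) = (5 + K)/(2*K))
(I(s) - 324)*(-49) = ((1/2)*(5 + 4)/4 - 324)*(-49) = ((1/2)*(1/4)*9 - 324)*(-49) = (9/8 - 324)*(-49) = -2583/8*(-49) = 126567/8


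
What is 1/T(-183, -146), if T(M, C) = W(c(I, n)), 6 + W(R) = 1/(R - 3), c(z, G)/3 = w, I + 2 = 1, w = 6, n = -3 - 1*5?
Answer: -15/89 ≈ -0.16854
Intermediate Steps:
n = -8 (n = -3 - 5 = -8)
I = -1 (I = -2 + 1 = -1)
c(z, G) = 18 (c(z, G) = 3*6 = 18)
W(R) = -6 + 1/(-3 + R) (W(R) = -6 + 1/(R - 3) = -6 + 1/(-3 + R))
T(M, C) = -89/15 (T(M, C) = (19 - 6*18)/(-3 + 18) = (19 - 108)/15 = (1/15)*(-89) = -89/15)
1/T(-183, -146) = 1/(-89/15) = -15/89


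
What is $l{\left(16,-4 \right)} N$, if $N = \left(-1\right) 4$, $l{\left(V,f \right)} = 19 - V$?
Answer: $-12$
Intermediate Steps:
$N = -4$
$l{\left(16,-4 \right)} N = \left(19 - 16\right) \left(-4\right) = 3 \left(-4\right) = -12$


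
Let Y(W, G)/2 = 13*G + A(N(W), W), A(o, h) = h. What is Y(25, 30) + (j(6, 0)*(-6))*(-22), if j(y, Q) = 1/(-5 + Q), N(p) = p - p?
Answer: 4018/5 ≈ 803.60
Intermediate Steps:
N(p) = 0
Y(W, G) = 2*W + 26*G (Y(W, G) = 2*(13*G + W) = 2*(W + 13*G) = 2*W + 26*G)
Y(25, 30) + (j(6, 0)*(-6))*(-22) = (2*25 + 26*30) + (-6/(-5 + 0))*(-22) = (50 + 780) + (-6/(-5))*(-22) = 830 - ⅕*(-6)*(-22) = 830 + (6/5)*(-22) = 830 - 132/5 = 4018/5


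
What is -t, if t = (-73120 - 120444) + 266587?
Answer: -73023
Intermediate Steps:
t = 73023 (t = -193564 + 266587 = 73023)
-t = -1*73023 = -73023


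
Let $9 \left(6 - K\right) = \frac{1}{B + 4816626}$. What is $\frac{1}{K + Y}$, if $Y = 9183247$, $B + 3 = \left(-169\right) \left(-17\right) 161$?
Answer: $\frac{47512584}{436320079555751} \approx 1.0889 \cdot 10^{-7}$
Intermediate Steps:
$B = 462550$ ($B = -3 + \left(-169\right) \left(-17\right) 161 = -3 + 2873 \cdot 161 = -3 + 462553 = 462550$)
$K = \frac{285075503}{47512584}$ ($K = 6 - \frac{1}{9 \left(462550 + 4816626\right)} = 6 - \frac{1}{9 \cdot 5279176} = 6 - \frac{1}{47512584} = \frac{285075503}{47512584} \approx 6.0$)
$\frac{1}{K + Y} = \frac{1}{\frac{285075503}{47512584} + 9183247} = \frac{1}{\frac{436320079555751}{47512584}} = \frac{47512584}{436320079555751}$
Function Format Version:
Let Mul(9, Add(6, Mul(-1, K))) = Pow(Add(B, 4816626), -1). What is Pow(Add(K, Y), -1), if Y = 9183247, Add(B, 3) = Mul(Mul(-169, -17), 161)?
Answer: Rational(47512584, 436320079555751) ≈ 1.0889e-7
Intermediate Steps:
B = 462550 (B = Add(-3, Mul(Mul(-169, -17), 161)) = Add(-3, Mul(2873, 161)) = Add(-3, 462553) = 462550)
K = Rational(285075503, 47512584) (K = Add(6, Mul(Rational(-1, 9), Pow(Add(462550, 4816626), -1))) = Add(6, Mul(Rational(-1, 9), Pow(5279176, -1))) = Add(6, Mul(Rational(-1, 9), Rational(1, 5279176))) = Add(6, Rational(-1, 47512584)) = Rational(285075503, 47512584) ≈ 6.0000)
Pow(Add(K, Y), -1) = Pow(Add(Rational(285075503, 47512584), 9183247), -1) = Pow(Rational(436320079555751, 47512584), -1) = Rational(47512584, 436320079555751)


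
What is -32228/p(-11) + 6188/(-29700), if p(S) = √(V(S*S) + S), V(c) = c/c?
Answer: -1547/7425 + 16114*I*√10/5 ≈ -0.20835 + 10191.0*I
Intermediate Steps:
V(c) = 1
p(S) = √(1 + S)
-32228/p(-11) + 6188/(-29700) = -32228/√(1 - 11) + 6188/(-29700) = -32228*(-I*√10/10) + 6188*(-1/29700) = -32228*(-I*√10/10) - 1547/7425 = -(-16114)*I*√10/5 - 1547/7425 = 16114*I*√10/5 - 1547/7425 = -1547/7425 + 16114*I*√10/5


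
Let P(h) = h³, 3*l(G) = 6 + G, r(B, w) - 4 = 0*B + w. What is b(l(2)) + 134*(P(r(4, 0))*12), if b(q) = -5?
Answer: 102907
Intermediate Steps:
r(B, w) = 4 + w (r(B, w) = 4 + (0*B + w) = 4 + (0 + w) = 4 + w)
l(G) = 2 + G/3 (l(G) = (6 + G)/3 = 2 + G/3)
b(l(2)) + 134*(P(r(4, 0))*12) = -5 + 134*((4 + 0)³*12) = -5 + 134*(4³*12) = -5 + 134*(64*12) = -5 + 134*768 = -5 + 102912 = 102907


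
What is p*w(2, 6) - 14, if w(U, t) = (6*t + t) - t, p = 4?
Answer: 130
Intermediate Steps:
w(U, t) = 6*t (w(U, t) = 7*t - t = 6*t)
p*w(2, 6) - 14 = 4*(6*6) - 14 = 4*36 - 14 = 144 - 14 = 130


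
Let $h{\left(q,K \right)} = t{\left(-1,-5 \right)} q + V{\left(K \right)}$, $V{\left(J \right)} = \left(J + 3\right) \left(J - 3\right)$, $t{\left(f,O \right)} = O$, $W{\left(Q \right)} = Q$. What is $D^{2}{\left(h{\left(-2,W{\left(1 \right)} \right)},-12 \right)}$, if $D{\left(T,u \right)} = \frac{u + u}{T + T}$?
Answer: $36$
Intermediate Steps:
$V{\left(J \right)} = \left(-3 + J\right) \left(3 + J\right)$ ($V{\left(J \right)} = \left(3 + J\right) \left(-3 + J\right) = \left(-3 + J\right) \left(3 + J\right)$)
$h{\left(q,K \right)} = -9 + K^{2} - 5 q$ ($h{\left(q,K \right)} = - 5 q + \left(-9 + K^{2}\right) = -9 + K^{2} - 5 q$)
$D{\left(T,u \right)} = \frac{u}{T}$ ($D{\left(T,u \right)} = \frac{2 u}{2 T} = 2 u \frac{1}{2 T} = \frac{u}{T}$)
$D^{2}{\left(h{\left(-2,W{\left(1 \right)} \right)},-12 \right)} = \left(- \frac{12}{-9 + 1^{2} - -10}\right)^{2} = \left(- \frac{12}{-9 + 1 + 10}\right)^{2} = \left(- \frac{12}{2}\right)^{2} = \left(\left(-12\right) \frac{1}{2}\right)^{2} = \left(-6\right)^{2} = 36$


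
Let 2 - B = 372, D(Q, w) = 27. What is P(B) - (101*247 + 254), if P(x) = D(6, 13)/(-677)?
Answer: -17061104/677 ≈ -25201.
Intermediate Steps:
B = -370 (B = 2 - 1*372 = 2 - 372 = -370)
P(x) = -27/677 (P(x) = 27/(-677) = 27*(-1/677) = -27/677)
P(B) - (101*247 + 254) = -27/677 - (101*247 + 254) = -27/677 - (24947 + 254) = -27/677 - 1*25201 = -27/677 - 25201 = -17061104/677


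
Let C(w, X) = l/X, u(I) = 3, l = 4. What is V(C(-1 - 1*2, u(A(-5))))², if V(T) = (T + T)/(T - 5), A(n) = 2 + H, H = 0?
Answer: 64/121 ≈ 0.52893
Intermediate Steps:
A(n) = 2 (A(n) = 2 + 0 = 2)
C(w, X) = 4/X
V(T) = 2*T/(-5 + T) (V(T) = (2*T)/(-5 + T) = 2*T/(-5 + T))
V(C(-1 - 1*2, u(A(-5))))² = (2*(4/3)/(-5 + 4/3))² = (2*(4/3)/(-11/3))² = (2*(4/3)*(-3/11))² = (-8/11)² = 64/121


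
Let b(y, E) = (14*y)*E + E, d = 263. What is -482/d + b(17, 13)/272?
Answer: 686037/71536 ≈ 9.5901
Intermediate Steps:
b(y, E) = E + 14*E*y (b(y, E) = 14*E*y + E = E + 14*E*y)
-482/d + b(17, 13)/272 = -482/263 + (13*(1 + 14*17))/272 = -482*1/263 + (13*(1 + 238))*(1/272) = -482/263 + (13*239)*(1/272) = -482/263 + 3107*(1/272) = -482/263 + 3107/272 = 686037/71536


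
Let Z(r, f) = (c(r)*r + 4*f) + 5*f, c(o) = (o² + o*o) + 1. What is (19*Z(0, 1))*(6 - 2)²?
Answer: 2736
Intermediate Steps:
c(o) = 1 + 2*o² (c(o) = (o² + o²) + 1 = 2*o² + 1 = 1 + 2*o²)
Z(r, f) = 9*f + r*(1 + 2*r²) (Z(r, f) = ((1 + 2*r²)*r + 4*f) + 5*f = (r*(1 + 2*r²) + 4*f) + 5*f = (4*f + r*(1 + 2*r²)) + 5*f = 9*f + r*(1 + 2*r²))
(19*Z(0, 1))*(6 - 2)² = (19*(0 + 2*0³ + 9*1))*(6 - 2)² = (19*(0 + 2*0 + 9))*4² = (19*(0 + 0 + 9))*16 = (19*9)*16 = 171*16 = 2736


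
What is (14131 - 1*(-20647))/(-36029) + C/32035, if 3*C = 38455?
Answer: -391368899/692513409 ≈ -0.56514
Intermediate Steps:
C = 38455/3 (C = (⅓)*38455 = 38455/3 ≈ 12818.)
(14131 - 1*(-20647))/(-36029) + C/32035 = (14131 - 1*(-20647))/(-36029) + (38455/3)/32035 = (14131 + 20647)*(-1/36029) + (38455/3)*(1/32035) = 34778*(-1/36029) + 7691/19221 = -34778/36029 + 7691/19221 = -391368899/692513409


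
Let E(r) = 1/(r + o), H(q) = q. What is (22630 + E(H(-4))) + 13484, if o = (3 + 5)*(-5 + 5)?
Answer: 144455/4 ≈ 36114.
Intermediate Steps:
o = 0 (o = 8*0 = 0)
E(r) = 1/r (E(r) = 1/(r + 0) = 1/r)
(22630 + E(H(-4))) + 13484 = (22630 + 1/(-4)) + 13484 = (22630 - 1/4) + 13484 = 90519/4 + 13484 = 144455/4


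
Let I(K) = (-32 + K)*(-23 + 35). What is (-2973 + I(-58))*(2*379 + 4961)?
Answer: -23179107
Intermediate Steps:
I(K) = -384 + 12*K (I(K) = (-32 + K)*12 = -384 + 12*K)
(-2973 + I(-58))*(2*379 + 4961) = (-2973 + (-384 + 12*(-58)))*(2*379 + 4961) = (-2973 + (-384 - 696))*(758 + 4961) = (-2973 - 1080)*5719 = -4053*5719 = -23179107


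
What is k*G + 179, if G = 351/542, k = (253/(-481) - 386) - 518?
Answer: -8157413/20054 ≈ -406.77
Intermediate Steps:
k = -435077/481 (k = (253*(-1/481) - 386) - 518 = (-253/481 - 386) - 518 = -185919/481 - 518 = -435077/481 ≈ -904.53)
G = 351/542 (G = 351*(1/542) = 351/542 ≈ 0.64760)
k*G + 179 = -435077/481*351/542 + 179 = -11747079/20054 + 179 = -8157413/20054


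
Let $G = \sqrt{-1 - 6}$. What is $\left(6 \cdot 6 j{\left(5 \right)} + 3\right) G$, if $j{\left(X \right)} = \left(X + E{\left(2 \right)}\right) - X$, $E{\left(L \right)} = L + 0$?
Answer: $75 i \sqrt{7} \approx 198.43 i$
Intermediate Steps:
$E{\left(L \right)} = L$
$j{\left(X \right)} = 2$ ($j{\left(X \right)} = \left(X + 2\right) - X = \left(2 + X\right) - X = 2$)
$G = i \sqrt{7}$ ($G = \sqrt{-7} = i \sqrt{7} \approx 2.6458 i$)
$\left(6 \cdot 6 j{\left(5 \right)} + 3\right) G = \left(6 \cdot 6 \cdot 2 + 3\right) i \sqrt{7} = \left(36 \cdot 2 + 3\right) i \sqrt{7} = \left(72 + 3\right) i \sqrt{7} = 75 i \sqrt{7}$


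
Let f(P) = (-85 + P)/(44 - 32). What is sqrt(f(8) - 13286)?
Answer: I*sqrt(478527)/6 ≈ 115.29*I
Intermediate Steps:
f(P) = -85/12 + P/12 (f(P) = (-85 + P)/12 = (-85 + P)*(1/12) = -85/12 + P/12)
sqrt(f(8) - 13286) = sqrt((-85/12 + (1/12)*8) - 13286) = sqrt((-85/12 + 2/3) - 13286) = sqrt(-77/12 - 13286) = sqrt(-159509/12) = I*sqrt(478527)/6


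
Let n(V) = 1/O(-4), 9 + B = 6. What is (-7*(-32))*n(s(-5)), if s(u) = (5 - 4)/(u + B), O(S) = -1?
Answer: -224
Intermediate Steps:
B = -3 (B = -9 + 6 = -3)
s(u) = 1/(-3 + u) (s(u) = (5 - 4)/(u - 3) = 1/(-3 + u))
n(V) = -1 (n(V) = 1/(-1) = -1)
(-7*(-32))*n(s(-5)) = -7*(-32)*(-1) = 224*(-1) = -224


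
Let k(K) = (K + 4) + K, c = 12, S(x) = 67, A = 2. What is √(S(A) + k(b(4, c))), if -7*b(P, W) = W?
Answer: √3311/7 ≈ 8.2202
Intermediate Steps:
b(P, W) = -W/7
k(K) = 4 + 2*K (k(K) = (4 + K) + K = 4 + 2*K)
√(S(A) + k(b(4, c))) = √(67 + (4 + 2*(-⅐*12))) = √(67 + (4 + 2*(-12/7))) = √(67 + (4 - 24/7)) = √(67 + 4/7) = √(473/7) = √3311/7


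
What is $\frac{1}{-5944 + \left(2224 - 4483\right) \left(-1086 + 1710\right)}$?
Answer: $- \frac{1}{1415560} \approx -7.0643 \cdot 10^{-7}$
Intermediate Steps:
$\frac{1}{-5944 + \left(2224 - 4483\right) \left(-1086 + 1710\right)} = \frac{1}{-5944 - 1409616} = \frac{1}{-1415560} = - \frac{1}{1415560}$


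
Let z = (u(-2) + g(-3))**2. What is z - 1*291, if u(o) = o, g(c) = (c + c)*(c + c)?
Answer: 865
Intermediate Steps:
g(c) = 4*c**2 (g(c) = (2*c)*(2*c) = 4*c**2)
z = 1156 (z = (-2 + 4*(-3)**2)**2 = (-2 + 4*9)**2 = (-2 + 36)**2 = 34**2 = 1156)
z - 1*291 = 1156 - 1*291 = 1156 - 291 = 865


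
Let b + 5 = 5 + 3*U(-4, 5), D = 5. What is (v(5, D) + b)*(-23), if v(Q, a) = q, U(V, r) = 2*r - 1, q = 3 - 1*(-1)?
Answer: -713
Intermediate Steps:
q = 4 (q = 3 + 1 = 4)
U(V, r) = -1 + 2*r
v(Q, a) = 4
b = 27 (b = -5 + (5 + 3*(-1 + 2*5)) = -5 + (5 + 3*(-1 + 10)) = -5 + (5 + 3*9) = -5 + (5 + 27) = -5 + 32 = 27)
(v(5, D) + b)*(-23) = (4 + 27)*(-23) = 31*(-23) = -713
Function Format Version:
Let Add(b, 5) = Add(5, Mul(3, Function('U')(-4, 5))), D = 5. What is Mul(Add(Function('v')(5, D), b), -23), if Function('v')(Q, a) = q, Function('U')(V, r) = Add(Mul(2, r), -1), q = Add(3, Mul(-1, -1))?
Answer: -713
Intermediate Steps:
q = 4 (q = Add(3, 1) = 4)
Function('U')(V, r) = Add(-1, Mul(2, r))
Function('v')(Q, a) = 4
b = 27 (b = Add(-5, Add(5, Mul(3, Add(-1, Mul(2, 5))))) = Add(-5, Add(5, Mul(3, Add(-1, 10)))) = Add(-5, Add(5, Mul(3, 9))) = Add(-5, Add(5, 27)) = Add(-5, 32) = 27)
Mul(Add(Function('v')(5, D), b), -23) = Mul(Add(4, 27), -23) = Mul(31, -23) = -713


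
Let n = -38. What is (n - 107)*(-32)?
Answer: 4640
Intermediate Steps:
(n - 107)*(-32) = (-38 - 107)*(-32) = -145*(-32) = 4640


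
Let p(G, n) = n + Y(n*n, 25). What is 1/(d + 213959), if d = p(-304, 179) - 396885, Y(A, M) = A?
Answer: -1/150706 ≈ -6.6354e-6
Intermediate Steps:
p(G, n) = n + n² (p(G, n) = n + n*n = n + n²)
d = -364665 (d = 179*(1 + 179) - 396885 = 179*180 - 396885 = 32220 - 396885 = -364665)
1/(d + 213959) = 1/(-364665 + 213959) = 1/(-150706) = -1/150706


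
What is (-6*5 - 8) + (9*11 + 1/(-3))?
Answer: 182/3 ≈ 60.667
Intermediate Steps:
(-6*5 - 8) + (9*11 + 1/(-3)) = (-30 - 8) + (99 - 1/3) = -38 + 296/3 = 182/3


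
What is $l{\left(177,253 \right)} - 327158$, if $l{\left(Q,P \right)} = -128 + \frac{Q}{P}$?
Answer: $- \frac{82803181}{253} \approx -3.2729 \cdot 10^{5}$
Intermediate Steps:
$l{\left(177,253 \right)} - 327158 = \left(-128 + \frac{177}{253}\right) - 327158 = - \frac{32207}{253} - 327158 = - \frac{82803181}{253}$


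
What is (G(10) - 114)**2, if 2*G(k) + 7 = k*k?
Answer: 18225/4 ≈ 4556.3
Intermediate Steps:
G(k) = -7/2 + k**2/2 (G(k) = -7/2 + (k*k)/2 = -7/2 + k**2/2)
(G(10) - 114)**2 = ((-7/2 + (1/2)*10**2) - 114)**2 = ((-7/2 + (1/2)*100) - 114)**2 = ((-7/2 + 50) - 114)**2 = (93/2 - 114)**2 = (-135/2)**2 = 18225/4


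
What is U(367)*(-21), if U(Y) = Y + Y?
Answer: -15414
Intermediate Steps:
U(Y) = 2*Y
U(367)*(-21) = (2*367)*(-21) = 734*(-21) = -15414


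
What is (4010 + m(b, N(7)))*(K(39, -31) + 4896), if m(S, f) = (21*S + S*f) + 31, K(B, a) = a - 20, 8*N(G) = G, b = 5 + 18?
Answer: 176130285/8 ≈ 2.2016e+7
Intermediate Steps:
b = 23
N(G) = G/8
K(B, a) = -20 + a
m(S, f) = 31 + 21*S + S*f
(4010 + m(b, N(7)))*(K(39, -31) + 4896) = (4010 + (31 + 21*23 + 23*((⅛)*7)))*((-20 - 31) + 4896) = (4010 + (31 + 483 + 23*(7/8)))*(-51 + 4896) = (4010 + (31 + 483 + 161/8))*4845 = (4010 + 4273/8)*4845 = (36353/8)*4845 = 176130285/8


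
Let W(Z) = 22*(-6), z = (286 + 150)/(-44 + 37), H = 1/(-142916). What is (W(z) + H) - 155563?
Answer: -22251306621/142916 ≈ -1.5570e+5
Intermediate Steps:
H = -1/142916 ≈ -6.9971e-6
z = -436/7 (z = 436/(-7) = 436*(-⅐) = -436/7 ≈ -62.286)
W(Z) = -132
(W(z) + H) - 155563 = (-132 - 1/142916) - 155563 = -18864913/142916 - 155563 = -22251306621/142916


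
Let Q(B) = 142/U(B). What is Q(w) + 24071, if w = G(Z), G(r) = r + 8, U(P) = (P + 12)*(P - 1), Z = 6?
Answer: 4068070/169 ≈ 24071.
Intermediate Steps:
U(P) = (-1 + P)*(12 + P) (U(P) = (12 + P)*(-1 + P) = (-1 + P)*(12 + P))
G(r) = 8 + r
w = 14 (w = 8 + 6 = 14)
Q(B) = 142/(-12 + B² + 11*B)
Q(w) + 24071 = 142/(-12 + 14² + 11*14) + 24071 = 142/(-12 + 196 + 154) + 24071 = 142/338 + 24071 = 142*(1/338) + 24071 = 71/169 + 24071 = 4068070/169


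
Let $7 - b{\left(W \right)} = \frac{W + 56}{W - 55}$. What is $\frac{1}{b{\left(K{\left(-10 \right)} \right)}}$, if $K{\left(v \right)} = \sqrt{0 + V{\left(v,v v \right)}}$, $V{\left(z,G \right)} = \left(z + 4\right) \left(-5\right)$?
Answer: $\frac{2675}{21489} - \frac{37 \sqrt{30}}{64467} \approx 0.12134$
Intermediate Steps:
$V{\left(z,G \right)} = -20 - 5 z$ ($V{\left(z,G \right)} = \left(4 + z\right) \left(-5\right) = -20 - 5 z$)
$K{\left(v \right)} = \sqrt{-20 - 5 v}$ ($K{\left(v \right)} = \sqrt{0 - \left(20 + 5 v\right)} = \sqrt{-20 - 5 v}$)
$b{\left(W \right)} = 7 - \frac{56 + W}{-55 + W}$ ($b{\left(W \right)} = 7 - \frac{W + 56}{W - 55} = 7 - \frac{56 + W}{-55 + W}$)
$\frac{1}{b{\left(K{\left(-10 \right)} \right)}} = \frac{1}{3 \frac{1}{-55 + \sqrt{-20 - -50}} \left(-147 + 2 \sqrt{-20 - -50}\right)} = \frac{1}{3 \frac{1}{-55 + \sqrt{-20 + 50}} \left(-147 + 2 \sqrt{-20 + 50}\right)} = \frac{1}{3 \frac{1}{-55 + \sqrt{30}} \left(-147 + 2 \sqrt{30}\right)} = \frac{-55 + \sqrt{30}}{3 \left(-147 + 2 \sqrt{30}\right)}$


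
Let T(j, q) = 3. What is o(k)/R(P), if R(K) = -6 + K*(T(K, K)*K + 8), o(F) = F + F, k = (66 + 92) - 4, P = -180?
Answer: 154/47877 ≈ 0.0032166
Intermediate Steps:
k = 154 (k = 158 - 4 = 154)
o(F) = 2*F
R(K) = -6 + K*(8 + 3*K) (R(K) = -6 + K*(3*K + 8) = -6 + K*(8 + 3*K))
o(k)/R(P) = (2*154)/(-6 + 3*(-180)² + 8*(-180)) = 308/(-6 + 3*32400 - 1440) = 308/(-6 + 97200 - 1440) = 308/95754 = 308*(1/95754) = 154/47877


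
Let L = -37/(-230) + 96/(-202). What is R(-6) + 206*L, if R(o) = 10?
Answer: -636059/11615 ≈ -54.762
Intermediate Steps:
L = -7303/23230 (L = -37*(-1/230) + 96*(-1/202) = 37/230 - 48/101 = -7303/23230 ≈ -0.31438)
R(-6) + 206*L = 10 + 206*(-7303/23230) = 10 - 752209/11615 = -636059/11615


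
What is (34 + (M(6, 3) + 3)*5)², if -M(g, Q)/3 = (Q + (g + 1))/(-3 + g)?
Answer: 1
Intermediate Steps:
M(g, Q) = -3*(1 + Q + g)/(-3 + g) (M(g, Q) = -3*(Q + (g + 1))/(-3 + g) = -3*(Q + (1 + g))/(-3 + g) = -3*(1 + Q + g)/(-3 + g))
(34 + (M(6, 3) + 3)*5)² = (34 + (3*(-1 - 1*3 - 1*6)/(-3 + 6) + 3)*5)² = (34 + (3*(-1 - 3 - 6)/3 + 3)*5)² = (34 + (3*(⅓)*(-10) + 3)*5)² = (34 + (-10 + 3)*5)² = (34 - 7*5)² = (34 - 35)² = (-1)² = 1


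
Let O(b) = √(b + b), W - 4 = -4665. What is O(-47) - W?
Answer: 4661 + I*√94 ≈ 4661.0 + 9.6954*I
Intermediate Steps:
W = -4661 (W = 4 - 4665 = -4661)
O(b) = √2*√b (O(b) = √(2*b) = √2*√b)
O(-47) - W = √2*√(-47) - 1*(-4661) = √2*(I*√47) + 4661 = I*√94 + 4661 = 4661 + I*√94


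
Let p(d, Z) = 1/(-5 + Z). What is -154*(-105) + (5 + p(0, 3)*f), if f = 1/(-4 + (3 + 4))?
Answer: 97049/6 ≈ 16175.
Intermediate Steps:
f = ⅓ (f = 1/(-4 + 7) = 1/3 = ⅓ ≈ 0.33333)
-154*(-105) + (5 + p(0, 3)*f) = -154*(-105) + (5 + (⅓)/(-5 + 3)) = 16170 + (5 + (⅓)/(-2)) = 16170 + (5 - ½*⅓) = 16170 + (5 - ⅙) = 16170 + 29/6 = 97049/6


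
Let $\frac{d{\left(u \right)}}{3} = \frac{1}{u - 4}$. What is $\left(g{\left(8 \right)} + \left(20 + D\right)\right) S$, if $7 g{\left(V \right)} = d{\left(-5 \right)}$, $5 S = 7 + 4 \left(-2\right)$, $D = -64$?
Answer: $\frac{185}{21} \approx 8.8095$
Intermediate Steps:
$S = - \frac{1}{5}$ ($S = \frac{7 + 4 \left(-2\right)}{5} = \frac{7 - 8}{5} = \frac{1}{5} \left(-1\right) = - \frac{1}{5} \approx -0.2$)
$d{\left(u \right)} = \frac{3}{-4 + u}$ ($d{\left(u \right)} = \frac{3}{u - 4} = \frac{3}{-4 + u}$)
$g{\left(V \right)} = - \frac{1}{21}$ ($g{\left(V \right)} = \frac{3 \frac{1}{-4 - 5}}{7} = \frac{3 \frac{1}{-9}}{7} = \frac{3 \left(- \frac{1}{9}\right)}{7} = \frac{1}{7} \left(- \frac{1}{3}\right) = - \frac{1}{21}$)
$\left(g{\left(8 \right)} + \left(20 + D\right)\right) S = \left(- \frac{1}{21} + \left(20 - 64\right)\right) \left(- \frac{1}{5}\right) = \left(- \frac{1}{21} - 44\right) \left(- \frac{1}{5}\right) = \left(- \frac{925}{21}\right) \left(- \frac{1}{5}\right) = \frac{185}{21}$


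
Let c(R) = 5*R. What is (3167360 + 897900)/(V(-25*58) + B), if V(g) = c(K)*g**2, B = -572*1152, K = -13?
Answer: -1016315/34330361 ≈ -0.029604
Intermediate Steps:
B = -658944
V(g) = -65*g**2 (V(g) = (5*(-13))*g**2 = -65*g**2)
(3167360 + 897900)/(V(-25*58) + B) = (3167360 + 897900)/(-65*(-25*58)**2 - 658944) = 4065260/(-65*(-1450)**2 - 658944) = 4065260/(-65*2102500 - 658944) = 4065260/(-136662500 - 658944) = 4065260/(-137321444) = 4065260*(-1/137321444) = -1016315/34330361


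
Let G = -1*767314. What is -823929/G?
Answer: 823929/767314 ≈ 1.0738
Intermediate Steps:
G = -767314
-823929/G = -823929/(-767314) = -823929*(-1/767314) = 823929/767314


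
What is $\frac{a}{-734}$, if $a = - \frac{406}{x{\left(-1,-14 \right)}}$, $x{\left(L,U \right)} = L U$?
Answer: $\frac{29}{734} \approx 0.03951$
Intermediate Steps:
$a = -29$ ($a = - \frac{406}{\left(-1\right) \left(-14\right)} = - \frac{406}{14} = \left(-406\right) \frac{1}{14} = -29$)
$\frac{a}{-734} = - \frac{29}{-734} = \left(-29\right) \left(- \frac{1}{734}\right) = \frac{29}{734}$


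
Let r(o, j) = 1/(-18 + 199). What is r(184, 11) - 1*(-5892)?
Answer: 1066453/181 ≈ 5892.0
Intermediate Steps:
r(o, j) = 1/181
r(184, 11) - 1*(-5892) = 1/181 - 1*(-5892) = 1/181 + 5892 = 1066453/181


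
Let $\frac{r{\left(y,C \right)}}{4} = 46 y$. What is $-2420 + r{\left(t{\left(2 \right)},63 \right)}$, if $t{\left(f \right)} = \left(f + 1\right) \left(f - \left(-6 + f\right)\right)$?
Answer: $892$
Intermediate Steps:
$t{\left(f \right)} = 6 + 6 f$ ($t{\left(f \right)} = \left(1 + f\right) 6 = 6 + 6 f$)
$r{\left(y,C \right)} = 184 y$ ($r{\left(y,C \right)} = 4 \cdot 46 y = 184 y$)
$-2420 + r{\left(t{\left(2 \right)},63 \right)} = -2420 + 184 \left(6 + 6 \cdot 2\right) = -2420 + 184 \left(6 + 12\right) = -2420 + 184 \cdot 18 = -2420 + 3312 = 892$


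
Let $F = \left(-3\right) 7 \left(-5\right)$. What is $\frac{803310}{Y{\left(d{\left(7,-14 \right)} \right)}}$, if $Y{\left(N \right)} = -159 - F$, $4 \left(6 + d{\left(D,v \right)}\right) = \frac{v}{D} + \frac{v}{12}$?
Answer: $- \frac{133885}{44} \approx -3042.8$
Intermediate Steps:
$F = 105$ ($F = \left(-21\right) \left(-5\right) = 105$)
$d{\left(D,v \right)} = -6 + \frac{v}{48} + \frac{v}{4 D}$ ($d{\left(D,v \right)} = -6 + \frac{\frac{v}{D} + \frac{v}{12}}{4} = -6 + \frac{\frac{v}{12} + \frac{v}{D}}{4} = -6 + \left(\frac{v}{48} + \frac{v}{4 D}\right) = -6 + \frac{v}{48} + \frac{v}{4 D}$)
$Y{\left(N \right)} = -264$ ($Y{\left(N \right)} = -159 - 105 = -264$)
$\frac{803310}{Y{\left(d{\left(7,-14 \right)} \right)}} = \frac{803310}{-264} = 803310 \left(- \frac{1}{264}\right) = - \frac{133885}{44}$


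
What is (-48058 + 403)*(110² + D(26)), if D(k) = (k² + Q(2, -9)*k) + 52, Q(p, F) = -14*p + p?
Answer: -579103560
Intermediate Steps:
Q(p, F) = -13*p
D(k) = 52 + k² - 26*k (D(k) = (k² + (-13*2)*k) + 52 = (k² - 26*k) + 52 = 52 + k² - 26*k)
(-48058 + 403)*(110² + D(26)) = (-48058 + 403)*(110² + (52 + 26² - 26*26)) = -47655*(12100 + (52 + 676 - 676)) = -47655*(12100 + 52) = -47655*12152 = -579103560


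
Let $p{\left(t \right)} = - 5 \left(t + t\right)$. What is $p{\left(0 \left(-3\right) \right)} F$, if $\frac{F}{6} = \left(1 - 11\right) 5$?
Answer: $0$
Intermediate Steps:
$p{\left(t \right)} = - 10 t$ ($p{\left(t \right)} = - 5 \cdot 2 t = - 10 t$)
$F = -300$ ($F = 6 \left(1 - 11\right) 5 = 6 \left(\left(-10\right) 5\right) = 6 \left(-50\right) = -300$)
$p{\left(0 \left(-3\right) \right)} F = - 10 \cdot 0 \left(-3\right) \left(-300\right) = \left(-10\right) 0 \left(-300\right) = 0 \left(-300\right) = 0$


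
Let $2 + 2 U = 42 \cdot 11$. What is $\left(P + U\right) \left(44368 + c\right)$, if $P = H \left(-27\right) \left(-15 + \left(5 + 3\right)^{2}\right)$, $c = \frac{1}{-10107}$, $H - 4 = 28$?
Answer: $- \frac{18881483051750}{10107} \approx -1.8682 \cdot 10^{9}$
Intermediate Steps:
$H = 32$ ($H = 4 + 28 = 32$)
$c = - \frac{1}{10107} \approx -9.8941 \cdot 10^{-5}$
$U = 230$ ($U = -1 + \frac{42 \cdot 11}{2} = -1 + \frac{1}{2} \cdot 462 = -1 + 231 = 230$)
$P = -42336$ ($P = 32 \left(-27\right) \left(-15 + \left(5 + 3\right)^{2}\right) = - 864 \left(-15 + 8^{2}\right) = - 864 \left(-15 + 64\right) = \left(-864\right) 49 = -42336$)
$\left(P + U\right) \left(44368 + c\right) = \left(-42336 + 230\right) \left(44368 - \frac{1}{10107}\right) = \left(-42106\right) \frac{448427375}{10107} = - \frac{18881483051750}{10107}$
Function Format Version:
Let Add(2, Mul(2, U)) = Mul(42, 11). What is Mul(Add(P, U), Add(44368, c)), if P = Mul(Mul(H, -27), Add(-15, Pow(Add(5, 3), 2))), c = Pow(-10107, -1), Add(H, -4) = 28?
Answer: Rational(-18881483051750, 10107) ≈ -1.8682e+9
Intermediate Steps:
H = 32 (H = Add(4, 28) = 32)
c = Rational(-1, 10107) ≈ -9.8941e-5
U = 230 (U = Add(-1, Mul(Rational(1, 2), Mul(42, 11))) = Add(-1, Mul(Rational(1, 2), 462)) = Add(-1, 231) = 230)
P = -42336 (P = Mul(Mul(32, -27), Add(-15, Pow(Add(5, 3), 2))) = Mul(-864, Add(-15, Pow(8, 2))) = Mul(-864, Add(-15, 64)) = Mul(-864, 49) = -42336)
Mul(Add(P, U), Add(44368, c)) = Mul(Add(-42336, 230), Add(44368, Rational(-1, 10107))) = Mul(-42106, Rational(448427375, 10107)) = Rational(-18881483051750, 10107)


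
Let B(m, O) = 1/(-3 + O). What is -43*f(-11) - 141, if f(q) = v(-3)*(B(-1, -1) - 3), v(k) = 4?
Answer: 418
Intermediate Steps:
f(q) = -13 (f(q) = 4*(1/(-3 - 1) - 3) = 4*(1/(-4) - 3) = 4*(-¼ - 3) = 4*(-13/4) = -13)
-43*f(-11) - 141 = -43*(-13) - 141 = 559 - 141 = 418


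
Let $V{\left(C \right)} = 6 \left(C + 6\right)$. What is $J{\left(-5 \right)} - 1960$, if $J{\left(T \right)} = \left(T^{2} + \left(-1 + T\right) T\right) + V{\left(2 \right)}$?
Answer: $-1857$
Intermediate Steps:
$V{\left(C \right)} = 36 + 6 C$ ($V{\left(C \right)} = 6 \left(6 + C\right) = 36 + 6 C$)
$J{\left(T \right)} = 48 + T^{2} + T \left(-1 + T\right)$ ($J{\left(T \right)} = \left(T^{2} + \left(-1 + T\right) T\right) + \left(36 + 6 \cdot 2\right) = \left(T^{2} + T \left(-1 + T\right)\right) + \left(36 + 12\right) = \left(T^{2} + T \left(-1 + T\right)\right) + 48 = 48 + T^{2} + T \left(-1 + T\right)$)
$J{\left(-5 \right)} - 1960 = \left(48 - -5 + 2 \left(-5\right)^{2}\right) - 1960 = \left(48 + 5 + 2 \cdot 25\right) - 1960 = \left(48 + 5 + 50\right) - 1960 = 103 - 1960 = -1857$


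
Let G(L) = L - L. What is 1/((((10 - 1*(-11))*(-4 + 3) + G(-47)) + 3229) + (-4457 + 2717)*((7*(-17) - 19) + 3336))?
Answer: -1/5561312 ≈ -1.7981e-7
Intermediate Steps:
G(L) = 0
1/((((10 - 1*(-11))*(-4 + 3) + G(-47)) + 3229) + (-4457 + 2717)*((7*(-17) - 19) + 3336)) = 1/((((10 - 1*(-11))*(-4 + 3) + 0) + 3229) + (-4457 + 2717)*((7*(-17) - 19) + 3336)) = 1/((((10 + 11)*(-1) + 0) + 3229) - 1740*((-119 - 19) + 3336)) = 1/(((21*(-1) + 0) + 3229) - 1740*(-138 + 3336)) = 1/(((-21 + 0) + 3229) - 1740*3198) = 1/((-21 + 3229) - 5564520) = 1/(3208 - 5564520) = 1/(-5561312) = -1/5561312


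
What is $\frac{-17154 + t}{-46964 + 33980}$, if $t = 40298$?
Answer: $- \frac{2893}{1623} \approx -1.7825$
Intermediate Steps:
$\frac{-17154 + t}{-46964 + 33980} = \frac{-17154 + 40298}{-46964 + 33980} = \frac{23144}{-12984} = 23144 \left(- \frac{1}{12984}\right) = - \frac{2893}{1623}$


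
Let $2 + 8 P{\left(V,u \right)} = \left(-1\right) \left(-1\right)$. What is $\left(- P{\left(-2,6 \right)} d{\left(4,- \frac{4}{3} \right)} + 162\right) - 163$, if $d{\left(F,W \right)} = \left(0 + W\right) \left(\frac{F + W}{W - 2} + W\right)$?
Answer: $- \frac{29}{45} \approx -0.64444$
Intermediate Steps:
$P{\left(V,u \right)} = - \frac{1}{8}$ ($P{\left(V,u \right)} = - \frac{1}{4} + \frac{\left(-1\right) \left(-1\right)}{8} = - \frac{1}{4} + \frac{1}{8} \cdot 1 = - \frac{1}{4} + \frac{1}{8} = - \frac{1}{8}$)
$d{\left(F,W \right)} = W \left(W + \frac{F + W}{-2 + W}\right)$ ($d{\left(F,W \right)} = W \left(\frac{F + W}{-2 + W} + W\right) = W \left(W + \frac{F + W}{-2 + W}\right)$)
$\left(- P{\left(-2,6 \right)} d{\left(4,- \frac{4}{3} \right)} + 162\right) - 163 = \left(\left(-1\right) \left(- \frac{1}{8}\right) \frac{- \frac{4}{3} \left(4 + \left(- \frac{4}{3}\right)^{2} - - \frac{4}{3}\right)}{-2 - \frac{4}{3}} + 162\right) - 163 = \left(\frac{\left(-4\right) \frac{1}{3} \frac{1}{-2 - \frac{4}{3}} \left(4 + \left(\left(-4\right) \frac{1}{3}\right)^{2} - \left(-4\right) \frac{1}{3}\right)}{8} + 162\right) - 163 = \left(\frac{\left(- \frac{4}{3}\right) \frac{1}{-2 - \frac{4}{3}} \left(4 + \left(- \frac{4}{3}\right)^{2} - - \frac{4}{3}\right)}{8} + 162\right) - 163 = \left(\frac{\left(- \frac{4}{3}\right) \frac{1}{- \frac{10}{3}} \left(4 + \frac{16}{9} + \frac{4}{3}\right)}{8} + 162\right) - 163 = \left(\frac{\left(- \frac{4}{3}\right) \left(- \frac{3}{10}\right) \frac{64}{9}}{8} + 162\right) - 163 = \left(\frac{1}{8} \cdot \frac{128}{45} + 162\right) - 163 = \left(\frac{16}{45} + 162\right) - 163 = \frac{7306}{45} - 163 = - \frac{29}{45}$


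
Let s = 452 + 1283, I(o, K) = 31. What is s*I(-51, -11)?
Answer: 53785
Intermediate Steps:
s = 1735
s*I(-51, -11) = 1735*31 = 53785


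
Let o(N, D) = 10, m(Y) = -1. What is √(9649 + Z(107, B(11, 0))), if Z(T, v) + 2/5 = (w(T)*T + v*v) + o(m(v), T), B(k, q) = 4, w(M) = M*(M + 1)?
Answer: √31154165/5 ≈ 1116.3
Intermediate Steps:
w(M) = M*(1 + M)
Z(T, v) = 48/5 + v² + T²*(1 + T) (Z(T, v) = -⅖ + (((T*(1 + T))*T + v*v) + 10) = -⅖ + ((T²*(1 + T) + v²) + 10) = -⅖ + ((v² + T²*(1 + T)) + 10) = -⅖ + (10 + v² + T²*(1 + T)) = 48/5 + v² + T²*(1 + T))
√(9649 + Z(107, B(11, 0))) = √(9649 + (48/5 + 107² + 107³ + 4²)) = √(9649 + (48/5 + 11449 + 1225043 + 16)) = √(9649 + 6182588/5) = √(6230833/5) = √31154165/5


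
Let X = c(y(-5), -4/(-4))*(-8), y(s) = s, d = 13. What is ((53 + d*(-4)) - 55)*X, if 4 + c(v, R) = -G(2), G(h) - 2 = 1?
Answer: -3024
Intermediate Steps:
G(h) = 3 (G(h) = 2 + 1 = 3)
c(v, R) = -7 (c(v, R) = -4 - 1*3 = -4 - 3 = -7)
X = 56 (X = -7*(-8) = 56)
((53 + d*(-4)) - 55)*X = ((53 + 13*(-4)) - 55)*56 = ((53 - 52) - 55)*56 = (1 - 55)*56 = -54*56 = -3024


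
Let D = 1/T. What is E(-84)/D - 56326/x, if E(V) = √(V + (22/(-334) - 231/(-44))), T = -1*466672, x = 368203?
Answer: -56326/368203 - 233336*I*√8792383/167 ≈ -0.15298 - 4.143e+6*I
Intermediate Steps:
T = -466672
D = -1/466672 (D = 1/(-466672) = -1/466672 ≈ -2.1428e-6)
E(V) = √(3463/668 + V) (E(V) = √(V + (22*(-1/334) - 231*(-1/44))) = √(V + (-11/167 + 21/4)) = √(V + 3463/668) = √(3463/668 + V))
E(-84)/D - 56326/x = (√(578321 + 111556*(-84))/334)/(-1/466672) - 56326/368203 = (√(578321 - 9370704)/334)*(-466672) - 56326*1/368203 = (√(-8792383)/334)*(-466672) - 56326/368203 = ((I*√8792383)/334)*(-466672) - 56326/368203 = (I*√8792383/334)*(-466672) - 56326/368203 = -233336*I*√8792383/167 - 56326/368203 = -56326/368203 - 233336*I*√8792383/167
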